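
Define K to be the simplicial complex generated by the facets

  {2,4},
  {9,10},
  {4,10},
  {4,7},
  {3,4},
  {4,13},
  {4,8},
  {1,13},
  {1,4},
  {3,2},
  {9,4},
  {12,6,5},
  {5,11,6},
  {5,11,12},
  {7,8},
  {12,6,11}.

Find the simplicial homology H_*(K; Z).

Order the vertices as 1 < 2 < 3 < 4 < 5 < 6 < 7 < 8 < 9 < 10 < 11 < 12 < 13. Listing each simplex with vertices in this order, K has dimension 2 with simplices:

  0-simplices (13): [1], [2], [3], [4], [5], [6], [7], [8], [9], [10], [11], [12], [13]
  1-simplices (18): [1,4], [1,13], [2,3], [2,4], [3,4], [4,7], [4,8], [4,9], [4,10], [4,13], [5,6], [5,11], [5,12], [6,11], [6,12], [7,8], [9,10], [11,12]
  2-simplices (4): [5,6,11], [5,6,12], [5,11,12], [6,11,12]

Hence C_0 ≅ Z^13, C_1 ≅ Z^18, C_2 ≅ Z^4.

∂_1: C_1 → C_0 is given by ∂[p,q] = [q] − [p]. For instance
  ∂[11,12] = [12] − [11].
As a 13×18 matrix over Z this has rank 11, with invariant factors (1,1,1,1,1,1,1,1,1,1,1).

The boundary map ∂_2: C_2 → C_1 sends each 2-simplex [p,q,r] to [q,r] − [p,r] + [p,q]. For instance
  ∂[5,11,12] = [11,12] − [5,12] + [5,11],
  ∂[5,6,12] = [6,12] − [5,12] + [5,6].
The 18×4 boundary matrix has rank 3 and Smith normal form diag(1,1,1).

Reading off H_k = ker ∂_k / im ∂_{k+1}:

  H_0: rank C_0 − rank ∂_1 = 13 − 11 = 2, and the invariant factors of ∂_1 are all 1, so H_0 ≅ Z^2.
  H_1: rank ker ∂_1 − rank ∂_2 = (18 − 11) − 3 = 4, and the invariant factors of ∂_2 are all 1, so H_1 ≅ Z^4.
  H_2: rank ker ∂_2 − rank ∂_3 = (4 − 3) − 0 = 1, and there is no ∂_3, so H_2 ≅ Z.

As a check, the Euler characteristic is 13 − 18 + 4 = -1, which agrees with 2 − 4 + 1 = -1.

H_0 = Z^2,  H_1 = Z^4,  H_2 = Z.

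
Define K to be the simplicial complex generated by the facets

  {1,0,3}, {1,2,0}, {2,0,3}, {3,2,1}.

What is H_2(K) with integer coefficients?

H_2 = Z.

K has 4 vertices, 6 edges, 4 triangles.
rank ∂_2 = 3, rank ∂_3 = 0 ⇒ b_2 = 4 − 3 − 0 = 1. So H_2 ≅ Z.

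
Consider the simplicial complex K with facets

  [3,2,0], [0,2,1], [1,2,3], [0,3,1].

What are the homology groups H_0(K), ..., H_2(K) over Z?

H_0 ≅ Z,  H_1 = 0,  H_2 ≅ Z.

Order the vertices as 0 < 1 < 2 < 3. Listing each simplex with vertices in this order, K has dimension 2 with simplices:

  0-simplices (4): [0], [1], [2], [3]
  1-simplices (6): [0,1], [0,2], [0,3], [1,2], [1,3], [2,3]
  2-simplices (4): [0,1,2], [0,1,3], [0,2,3], [1,2,3]

giving chain groups C_0 ≅ Z^4, C_1 ≅ Z^6, C_2 ≅ Z^4.

Boundary ∂_1: C_1 → C_0 sends each edge [p,q] (with p < q) to q − p. For instance
  ∂[1,2] = [2] − [1].
The resulting 4×6 matrix has rank 3, and its Smith normal form has invariant factors (1,1,1).

Boundary ∂_2: C_2 → C_1 sends each 2-simplex [p,q,r] to [q,r] − [p,r] + [p,q]. For instance
  ∂[0,1,3] = [1,3] − [0,3] + [0,1],
  ∂[1,2,3] = [2,3] − [1,3] + [1,2].
As a 6×4 matrix over Z this has rank 3, with invariant factors (1,1,1).

Now H_k = ker ∂_k / im ∂_{k+1}, so:

  H_0: rank C_0 − rank ∂_1 = 4 − 3 = 1, and the invariant factors of ∂_1 are all 1, so H_0 = Z.
  H_1: rank ker ∂_1 − rank ∂_2 = (6 − 3) − 3 = 0, and the invariant factors of ∂_2 are all 1, so H_1 = 0.
  H_2: rank ker ∂_2 − rank ∂_3 = (4 − 3) − 0 = 1, and there is no ∂_3, so H_2 = Z.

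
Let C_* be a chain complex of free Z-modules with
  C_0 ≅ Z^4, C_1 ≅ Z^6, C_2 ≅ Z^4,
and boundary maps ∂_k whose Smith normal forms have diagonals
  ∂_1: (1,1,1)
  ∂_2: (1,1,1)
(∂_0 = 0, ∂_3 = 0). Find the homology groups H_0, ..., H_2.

H_0 = Z,  H_1 = 0,  H_2 = Z.

H_0: b_0 = 4 − 0 − 3 = 1; torsion from ∂_1 factors > 1: none. So H_0 = Z.
H_1: b_1 = 6 − 3 − 3 = 0; torsion from ∂_2 factors > 1: none. So H_1 = 0.
H_2: b_2 = 4 − 3 − 0 = 1; torsion from ∂_3 factors > 1: none. So H_2 = Z.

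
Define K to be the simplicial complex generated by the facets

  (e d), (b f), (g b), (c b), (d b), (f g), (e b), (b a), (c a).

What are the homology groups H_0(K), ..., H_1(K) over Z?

H_0 = Z,  H_1 = Z^3.

We work with the vertex ordering a < b < c < d < e < f < g. The simplices of K, each written with vertices in increasing order, are:

  0-simplices (7): a, b, c, d, e, f, g
  1-simplices (9): ab, ac, bc, bd, be, bf, bg, de, fg

giving chain groups C_0 ≅ Z^7, C_1 ≅ Z^9.

The boundary map ∂_1: C_1 → C_0 maps an edge to its endpoints' difference, ∂[p,q] = q − p. For instance
  ∂bc = c − b.
The resulting 7×9 matrix has rank 6, and its Smith normal form has invariant factors (1,1,1,1,1,1).

Reading off H_k = ker ∂_k / im ∂_{k+1}:

  H_0: rank C_0 − rank ∂_1 = 7 − 6 = 1, and the invariant factors of ∂_1 are all 1, so H_0 ≅ Z.
  H_1: rank ker ∂_1 − rank ∂_2 = (9 − 6) − 0 = 3, and there is no ∂_2, so H_1 ≅ Z^3.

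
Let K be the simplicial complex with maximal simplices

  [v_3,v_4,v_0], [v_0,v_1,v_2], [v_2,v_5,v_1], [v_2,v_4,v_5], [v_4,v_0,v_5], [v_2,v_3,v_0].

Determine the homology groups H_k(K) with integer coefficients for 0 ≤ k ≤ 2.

H_0 = Z,  H_1 = Z,  H_2 = 0.

We work with the vertex ordering v_0 < v_1 < v_2 < v_3 < v_4 < v_5. The simplices of K, each written with vertices in increasing order, are:

  0-simplices (6): [v_0], [v_1], [v_2], [v_3], [v_4], [v_5]
  1-simplices (12): [v_0,v_1], [v_0,v_2], [v_0,v_3], [v_0,v_4], [v_0,v_5], [v_1,v_2], [v_1,v_5], [v_2,v_3], [v_2,v_4], [v_2,v_5], [v_3,v_4], [v_4,v_5]
  2-simplices (6): [v_0,v_1,v_2], [v_0,v_2,v_3], [v_0,v_3,v_4], [v_0,v_4,v_5], [v_1,v_2,v_5], [v_2,v_4,v_5]

Hence C_0 ≅ Z^6, C_1 ≅ Z^12, C_2 ≅ Z^6.

Boundary ∂_1: C_1 → C_0 is given by ∂[p,q] = [q] − [p].
The 6×12 boundary matrix has rank 5 and Smith normal form diag(1,1,1,1,1).

The boundary map ∂_2: C_2 → C_1 maps a triangle to the signed sum of its edges. For instance
  ∂[v_0,v_2,v_3] = [v_2,v_3] − [v_0,v_3] + [v_0,v_2],
  ∂[v_2,v_4,v_5] = [v_4,v_5] − [v_2,v_5] + [v_2,v_4].
As a 12×6 matrix over Z this has rank 6, with invariant factors (1,1,1,1,1,1).

From H_k ≅ ker(∂_k) / im(∂_{k+1}) we obtain:

  H_0: rank C_0 − rank ∂_1 = 6 − 5 = 1, and the invariant factors of ∂_1 are all 1, so H_0 ≅ Z.
  H_1: rank ker ∂_1 − rank ∂_2 = (12 − 5) − 6 = 1, and the invariant factors of ∂_2 are all 1, so H_1 ≅ Z.
  H_2: rank ker ∂_2 − rank ∂_3 = (6 − 6) − 0 = 0, and there is no ∂_3, so H_2 ≅ 0.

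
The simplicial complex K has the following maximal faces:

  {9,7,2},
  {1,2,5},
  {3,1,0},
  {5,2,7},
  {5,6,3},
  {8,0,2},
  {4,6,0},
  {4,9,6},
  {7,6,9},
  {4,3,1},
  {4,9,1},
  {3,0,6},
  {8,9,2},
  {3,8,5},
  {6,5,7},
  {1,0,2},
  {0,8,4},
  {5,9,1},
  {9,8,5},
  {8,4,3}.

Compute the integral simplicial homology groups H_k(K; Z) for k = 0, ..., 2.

H_0 = Z,  H_1 = Z ⊕ Z/2,  H_2 = 0.

Fix the vertex order 0 < 1 < 2 < 3 < 4 < 5 < 6 < 7 < 8 < 9 and write every simplex with vertices in increasing order. Then dim K = 2 and the simplices of K are:

  0-simplices (10): [0], [1], [2], [3], [4], [5], [6], [7], [8], [9]
  1-simplices (30): (30 of them)
  2-simplices (20): (20 of them)

so the chain groups are C_0 ≅ Z^10, C_1 ≅ Z^30, C_2 ≅ Z^20.

∂_1: C_1 → C_0 is given by ∂[p,q] = [q] − [p]. For instance
  ∂[4,9] = [9] − [4].
The resulting 10×30 matrix has rank 9, and its Smith normal form has invariant factors (1,1,1,1,1,1,1,1,1).

The boundary map ∂_2: C_2 → C_1 acts by ∂[p,q,r] = [q,r] − [p,r] + [p,q]. For instance
  ∂[0,1,2] = [1,2] − [0,2] + [0,1],
  ∂[5,6,7] = [6,7] − [5,7] + [5,6].
The resulting 30×20 matrix has rank 20, and its Smith normal form has invariant factors (1,1,1,1,1,1,1,1,1,1,1,1,1,1,1,1,1,1,1,2).

Computing H_k = (kernel of ∂_k) / (image of ∂_{k+1}):

  H_0: rank C_0 − rank ∂_1 = 10 − 9 = 1, and the invariant factors of ∂_1 are all 1, so H_0 = Z.
  H_1: rank ker ∂_1 − rank ∂_2 = (30 − 9) − 20 = 1, and ∂_2 has invariant factor 2 > 1, so H_1 = Z ⊕ Z/2.
  H_2: rank ker ∂_2 − rank ∂_3 = (20 − 20) − 0 = 0, and there is no ∂_3, so H_2 = 0.

As a check, the Euler characteristic is 10 − 30 + 20 = 0, which agrees with 1 − 1 + 0 = 0.
(K is a triangulation of the Klein bottle.)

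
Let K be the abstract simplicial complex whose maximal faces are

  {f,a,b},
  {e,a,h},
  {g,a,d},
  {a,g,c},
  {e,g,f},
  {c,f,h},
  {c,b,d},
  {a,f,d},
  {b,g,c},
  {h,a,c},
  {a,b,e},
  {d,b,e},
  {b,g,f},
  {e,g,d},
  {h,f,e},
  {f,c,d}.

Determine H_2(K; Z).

We work with the vertex ordering a < b < c < d < e < f < g < h. The simplices of K, each written with vertices in increasing order, are:

  0-simplices (8): a, b, c, d, e, f, g, h
  1-simplices (24): ab, ac, ad, ae, af, ag, ah, bc, bd, be, bf, bg, cd, cf, cg, ch, de, df, dg, ef, eg, eh, fg, fh
  2-simplices (16): abe, abf, acg, ach, adf, adg, aeh, bcd, bcg, bde, bfg, cdf, cfh, deg, efg, efh

so the chain groups are C_0 ≅ Z^8, C_1 ≅ Z^24, C_2 ≅ Z^16.

∂_1: C_1 → C_0 maps an edge to its endpoints' difference, ∂[p,q] = q − p. For instance
  ∂df = f − d.
The resulting 8×24 matrix has rank 7, and its Smith normal form has invariant factors (1,1,1,1,1,1,1).

∂_2: C_2 → C_1 maps a triangle to the signed sum of its edges. For instance
  ∂abf = bf − af + ab,
  ∂adg = dg − ag + ad.
As a 24×16 matrix over Z this has rank 15, with invariant factors (1,1,1,1,1,1,1,1,1,1,1,1,1,1,1).

Now H_k = ker ∂_k / im ∂_{k+1}, so:

  H_2: rank ker ∂_2 − rank ∂_3 = (16 − 15) − 0 = 1, and there is no ∂_3, so H_2 ≅ Z.

H_2 = Z.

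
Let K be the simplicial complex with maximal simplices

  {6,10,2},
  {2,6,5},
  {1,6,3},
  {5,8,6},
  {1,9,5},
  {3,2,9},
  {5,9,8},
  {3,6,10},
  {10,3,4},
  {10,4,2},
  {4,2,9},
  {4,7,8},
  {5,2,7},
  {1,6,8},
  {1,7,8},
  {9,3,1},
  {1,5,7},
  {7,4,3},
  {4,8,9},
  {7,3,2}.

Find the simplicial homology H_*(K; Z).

We work with the vertex ordering 1 < 2 < 3 < 4 < 5 < 6 < 7 < 8 < 9 < 10. The simplices of K, each written with vertices in increasing order, are:

  0-simplices (10): [1], [2], [3], [4], [5], [6], [7], [8], [9], [10]
  1-simplices (30): (30 of them)
  2-simplices (20): (20 of them)

giving chain groups C_0 ≅ Z^10, C_1 ≅ Z^30, C_2 ≅ Z^20.

The boundary map ∂_1: C_1 → C_0 sends each edge [p,q] (with p < q) to q − p. For instance
  ∂[1,6] = [6] − [1].
This gives a 10×30 integer matrix of rank 9; reducing to Smith normal form yields diagonal entries (1,1,1,1,1,1,1,1,1).

∂_2: C_2 → C_1 sends each 2-simplex [p,q,r] to [q,r] − [p,r] + [p,q]. For instance
  ∂[5,8,9] = [8,9] − [5,9] + [5,8],
  ∂[3,6,10] = [6,10] − [3,10] + [3,6].
The 30×20 boundary matrix has rank 20 and Smith normal form diag(1,1,1,1,1,1,1,1,1,1,1,1,1,1,1,1,1,1,1,2).

Reading off H_k = ker ∂_k / im ∂_{k+1}:

  H_0: rank C_0 − rank ∂_1 = 10 − 9 = 1, and the invariant factors of ∂_1 are all 1, so H_0 = Z.
  H_1: rank ker ∂_1 − rank ∂_2 = (30 − 9) − 20 = 1, and ∂_2 has invariant factor 2 > 1, so H_1 = Z × Z/2.
  H_2: rank ker ∂_2 − rank ∂_3 = (20 − 20) − 0 = 0, and there is no ∂_3, so H_2 = 0.

As a check, the Euler characteristic is 10 − 30 + 20 = 0, which agrees with 1 − 1 + 0 = 0.

H_0 = Z,  H_1 = Z × Z/2,  H_2 = 0.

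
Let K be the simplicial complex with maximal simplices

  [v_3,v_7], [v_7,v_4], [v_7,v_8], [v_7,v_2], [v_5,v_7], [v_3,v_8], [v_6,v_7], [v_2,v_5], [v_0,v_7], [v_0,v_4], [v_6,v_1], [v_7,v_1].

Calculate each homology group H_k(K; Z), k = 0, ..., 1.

H_0 = Z,  H_1 = Z^4.

Fix the vertex order v_0 < v_1 < v_2 < v_3 < v_4 < v_5 < v_6 < v_7 < v_8 and write every simplex with vertices in increasing order. Then dim K = 1 and the simplices of K are:

  0-simplices (9): [v_0], [v_1], [v_2], [v_3], [v_4], [v_5], [v_6], [v_7], [v_8]
  1-simplices (12): [v_0,v_4], [v_0,v_7], [v_1,v_6], [v_1,v_7], [v_2,v_5], [v_2,v_7], [v_3,v_7], [v_3,v_8], [v_4,v_7], [v_5,v_7], [v_6,v_7], [v_7,v_8]

giving chain groups C_0 ≅ Z^9, C_1 ≅ Z^12.

∂_1: C_1 → C_0 sends each edge [p,q] (with p < q) to q − p.
As a 9×12 matrix over Z this has rank 8, with invariant factors (1,1,1,1,1,1,1,1).

Reading off H_k = ker ∂_k / im ∂_{k+1}:

  H_0: rank C_0 − rank ∂_1 = 9 − 8 = 1, and the invariant factors of ∂_1 are all 1, so H_0 = Z.
  H_1: rank ker ∂_1 − rank ∂_2 = (12 − 8) − 0 = 4, and there is no ∂_2, so H_1 = Z^4.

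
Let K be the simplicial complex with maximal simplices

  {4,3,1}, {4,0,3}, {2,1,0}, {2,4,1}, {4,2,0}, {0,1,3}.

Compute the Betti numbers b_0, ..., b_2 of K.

We work with the vertex ordering 0 < 1 < 2 < 3 < 4. The simplices of K, each written with vertices in increasing order, are:

  0-simplices (5): [0], [1], [2], [3], [4]
  1-simplices (9): [0,1], [0,2], [0,3], [0,4], [1,2], [1,3], [1,4], [2,4], [3,4]
  2-simplices (6): [0,1,2], [0,1,3], [0,2,4], [0,3,4], [1,2,4], [1,3,4]

Hence C_0 ≅ Z^5, C_1 ≅ Z^9, C_2 ≅ Z^6.

The boundary map ∂_1: C_1 → C_0 sends each edge [p,q] (with p < q) to q − p. For instance
  ∂[0,3] = [3] − [0].
The resulting 5×9 matrix has rank 4, and its Smith normal form has invariant factors (1,1,1,1).

The boundary map ∂_2: C_2 → C_1 acts by ∂[p,q,r] = [q,r] − [p,r] + [p,q]. For instance
  ∂[0,2,4] = [2,4] − [0,4] + [0,2],
  ∂[0,1,3] = [1,3] − [0,3] + [0,1].
This gives a 9×6 integer matrix of rank 5; reducing to Smith normal form yields diagonal entries (1,1,1,1,1).

Now H_k = ker ∂_k / im ∂_{k+1}, so:

  H_0: rank C_0 − rank ∂_1 = 5 − 4 = 1, and the invariant factors of ∂_1 are all 1, so H_0 ≅ Z.
  H_1: rank ker ∂_1 − rank ∂_2 = (9 − 4) − 5 = 0, and the invariant factors of ∂_2 are all 1, so H_1 ≅ 0.
  H_2: rank ker ∂_2 − rank ∂_3 = (6 − 5) − 0 = 1, and there is no ∂_3, so H_2 ≅ Z.

As a check, the Euler characteristic is 5 − 9 + 6 = 2, which agrees with 1 − 0 + 1 = 2.
(K is a triangulation of the 2-sphere S^2.)

Hence the Betti numbers are b_0 = 1, b_1 = 0, b_2 = 1.

b_0 = 1, b_1 = 0, b_2 = 1.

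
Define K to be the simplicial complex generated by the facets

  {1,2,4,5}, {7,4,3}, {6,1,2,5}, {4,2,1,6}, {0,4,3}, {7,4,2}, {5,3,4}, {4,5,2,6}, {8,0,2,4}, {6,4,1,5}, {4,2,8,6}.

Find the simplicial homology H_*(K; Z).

H_0 = Z,  H_1 = 0,  H_2 = 0,  H_3 = Z.

K has 9 vertices, 22 edges, 20 triangles, 7 3-simplices.
rank ∂_0 = 0, rank ∂_1 = 8 ⇒ b_0 = 9 − 0 − 8 = 1; all invariant factors of ∂_1 are 1 so no torsion. So H_0 ≅ Z.
rank ∂_1 = 8, rank ∂_2 = 14 ⇒ b_1 = 22 − 8 − 14 = 0; all invariant factors of ∂_2 are 1 so no torsion. So H_1 ≅ 0.
rank ∂_2 = 14, rank ∂_3 = 6 ⇒ b_2 = 20 − 14 − 6 = 0; all invariant factors of ∂_3 are 1 so no torsion. So H_2 ≅ 0.
rank ∂_3 = 6, rank ∂_4 = 0 ⇒ b_3 = 7 − 6 − 0 = 1. So H_3 ≅ Z.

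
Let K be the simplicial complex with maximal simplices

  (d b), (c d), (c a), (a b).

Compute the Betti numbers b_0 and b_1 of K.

Order the vertices as a < b < c < d. Listing each simplex with vertices in this order, K has dimension 1 with simplices:

  0-simplices (4): a, b, c, d
  1-simplices (4): ab, ac, bd, cd

giving chain groups C_0 ≅ Z^4, C_1 ≅ Z^4.

The boundary map ∂_1: C_1 → C_0 sends each edge [p,q] (with p < q) to q − p. For instance
  ∂cd = d − c.
This gives a 4×4 integer matrix of rank 3; reducing to Smith normal form yields diagonal entries (1,1,1).

Computing H_k = (kernel of ∂_k) / (image of ∂_{k+1}):

  H_0: rank C_0 − rank ∂_1 = 4 − 3 = 1, and the invariant factors of ∂_1 are all 1, so H_0 ≅ Z.
  H_1: rank ker ∂_1 − rank ∂_2 = (4 − 3) − 0 = 1, and there is no ∂_2, so H_1 ≅ Z.

As a check, the Euler characteristic is 4 − 4 = 0, which agrees with 1 − 1 = 0.

Hence the Betti numbers are b_0 = 1, b_1 = 1.

b_0 = 1, b_1 = 1.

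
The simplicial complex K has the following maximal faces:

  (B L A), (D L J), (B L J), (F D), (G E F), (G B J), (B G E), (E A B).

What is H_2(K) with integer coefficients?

K has 8 vertices, 15 edges, 7 triangles.
rank ∂_2 = 7, rank ∂_3 = 0 ⇒ b_2 = 7 − 7 − 0 = 0. So H_2 = 0.

H_2 ≅ 0.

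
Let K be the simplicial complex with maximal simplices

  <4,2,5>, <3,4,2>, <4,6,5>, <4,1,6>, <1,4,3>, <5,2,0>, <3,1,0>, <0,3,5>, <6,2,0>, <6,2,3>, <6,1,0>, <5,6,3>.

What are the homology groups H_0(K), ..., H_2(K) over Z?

Fix the vertex order 0 < 1 < 2 < 3 < 4 < 5 < 6 and write every simplex with vertices in increasing order. Then dim K = 2 and the simplices of K are:

  0-simplices (7): [0], [1], [2], [3], [4], [5], [6]
  1-simplices (18): [0,1], [0,2], [0,3], [0,5], [0,6], [1,3], [1,4], [1,6], [2,3], [2,4], [2,5], [2,6], [3,4], [3,5], [3,6], [4,5], [4,6], [5,6]
  2-simplices (12): [0,1,3], [0,1,6], [0,2,5], [0,2,6], [0,3,5], [1,3,4], [1,4,6], [2,3,4], [2,3,6], [2,4,5], [3,5,6], [4,5,6]

giving chain groups C_0 ≅ Z^7, C_1 ≅ Z^18, C_2 ≅ Z^12.

Boundary ∂_1: C_1 → C_0 sends each edge [p,q] (with p < q) to q − p.
The resulting 7×18 matrix has rank 6, and its Smith normal form has invariant factors (1,1,1,1,1,1).

Boundary ∂_2: C_2 → C_1 sends each 2-simplex [p,q,r] to [q,r] − [p,r] + [p,q]. For instance
  ∂[0,3,5] = [3,5] − [0,5] + [0,3],
  ∂[2,4,5] = [4,5] − [2,5] + [2,4].
As a 18×12 matrix over Z this has rank 12, with invariant factors (1,1,1,1,1,1,1,1,1,1,1,2).

Now H_k = ker ∂_k / im ∂_{k+1}, so:

  H_0: rank C_0 − rank ∂_1 = 7 − 6 = 1, and the invariant factors of ∂_1 are all 1, so H_0 = Z.
  H_1: rank ker ∂_1 − rank ∂_2 = (18 − 6) − 12 = 0, and ∂_2 has invariant factor 2 > 1, so H_1 = Z/2Z.
  H_2: rank ker ∂_2 − rank ∂_3 = (12 − 12) − 0 = 0, and there is no ∂_3, so H_2 = 0.

H_0 = Z,  H_1 = Z/2Z,  H_2 = 0.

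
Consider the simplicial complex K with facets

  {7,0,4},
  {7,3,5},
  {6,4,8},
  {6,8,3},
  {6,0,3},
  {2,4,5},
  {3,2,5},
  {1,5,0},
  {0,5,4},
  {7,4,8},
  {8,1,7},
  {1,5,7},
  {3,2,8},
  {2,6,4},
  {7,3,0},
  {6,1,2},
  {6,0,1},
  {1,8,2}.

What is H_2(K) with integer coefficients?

H_2 = 0.

Take the total order 0 < 1 < 2 < 3 < 4 < 5 < 6 < 7 < 8 on the vertex set. Then K (dimension 2) consists of the simplices:

  0-simplices (9): [0], [1], [2], [3], [4], [5], [6], [7], [8]
  1-simplices (27): (27 of them)
  2-simplices (18): [0,1,5], [0,1,6], [0,3,6], [0,3,7], [0,4,5], [0,4,7], [1,2,6], [1,2,8], [1,5,7], [1,7,8], [2,3,5], [2,3,8], [2,4,5], [2,4,6], [3,5,7], [3,6,8], [4,6,8], [4,7,8]

so the chain groups are C_0 ≅ Z^9, C_1 ≅ Z^27, C_2 ≅ Z^18.

Boundary ∂_1: C_1 → C_0 sends each edge [p,q] (with p < q) to q − p. For instance
  ∂[0,1] = [1] − [0].
As a 9×27 matrix over Z this has rank 8, with invariant factors (1,1,1,1,1,1,1,1).

Boundary ∂_2: C_2 → C_1 acts by ∂[p,q,r] = [q,r] − [p,r] + [p,q]. For instance
  ∂[1,7,8] = [7,8] − [1,8] + [1,7],
  ∂[4,7,8] = [7,8] − [4,8] + [4,7].
The resulting 27×18 matrix has rank 18, and its Smith normal form has invariant factors (1,1,1,1,1,1,1,1,1,1,1,1,1,1,1,1,1,2).

Reading off H_k = ker ∂_k / im ∂_{k+1}:

  H_2: rank ker ∂_2 − rank ∂_3 = (18 − 18) − 0 = 0, and there is no ∂_3, so H_2 ≅ 0.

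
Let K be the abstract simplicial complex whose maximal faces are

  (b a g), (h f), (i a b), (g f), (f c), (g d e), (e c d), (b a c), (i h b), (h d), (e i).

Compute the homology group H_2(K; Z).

H_2 = 0.

Take the total order a < b < c < d < e < f < g < h < i on the vertex set. Then K (dimension 2) consists of the simplices:

  0-simplices (9): a, b, c, d, e, f, g, h, i
  1-simplices (19): ab, ac, ag, ai, bc, bg, bh, bi, cd, ce, cf, de, dg, dh, eg, ei, fg, fh, hi
  2-simplices (6): abc, abg, abi, bhi, cde, deg

Hence C_0 ≅ Z^9, C_1 ≅ Z^19, C_2 ≅ Z^6.

The boundary map ∂_1: C_1 → C_0 maps an edge to its endpoints' difference, ∂[p,q] = q − p.
The resulting 9×19 matrix has rank 8, and its Smith normal form has invariant factors (1,1,1,1,1,1,1,1).

Boundary ∂_2: C_2 → C_1 acts by ∂[p,q,r] = [q,r] − [p,r] + [p,q]. For instance
  ∂bhi = hi − bi + bh,
  ∂deg = eg − dg + de.
The resulting 19×6 matrix has rank 6, and its Smith normal form has invariant factors (1,1,1,1,1,1).

Computing H_k = (kernel of ∂_k) / (image of ∂_{k+1}):

  H_2: rank ker ∂_2 − rank ∂_3 = (6 − 6) − 0 = 0, and there is no ∂_3, so H_2 = 0.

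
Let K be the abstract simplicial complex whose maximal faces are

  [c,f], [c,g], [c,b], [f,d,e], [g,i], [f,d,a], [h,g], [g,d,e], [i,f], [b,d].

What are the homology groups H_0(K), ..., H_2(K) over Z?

H_0 = Z,  H_1 = Z^3,  H_2 = 0.

Fix the vertex order a < b < c < d < e < f < g < h < i and write every simplex with vertices in increasing order. Then dim K = 2 and the simplices of K are:

  0-simplices (9): a, b, c, d, e, f, g, h, i
  1-simplices (14): ad, af, bc, bd, cf, cg, de, df, dg, ef, eg, fi, gh, gi
  2-simplices (3): adf, def, deg

Hence C_0 ≅ Z^9, C_1 ≅ Z^14, C_2 ≅ Z^3.

∂_1: C_1 → C_0 maps an edge to its endpoints' difference, ∂[p,q] = q − p. For instance
  ∂de = e − d.
As a 9×14 matrix over Z this has rank 8, with invariant factors (1,1,1,1,1,1,1,1).

The boundary map ∂_2: C_2 → C_1 sends each 2-simplex [p,q,r] to [q,r] − [p,r] + [p,q]. For instance
  ∂adf = df − af + ad,
  ∂deg = eg − dg + de.
This gives a 14×3 integer matrix of rank 3; reducing to Smith normal form yields diagonal entries (1,1,1).

Now H_k = ker ∂_k / im ∂_{k+1}, so:

  H_0: rank C_0 − rank ∂_1 = 9 − 8 = 1, and the invariant factors of ∂_1 are all 1, so H_0 ≅ Z.
  H_1: rank ker ∂_1 − rank ∂_2 = (14 − 8) − 3 = 3, and the invariant factors of ∂_2 are all 1, so H_1 ≅ Z^3.
  H_2: rank ker ∂_2 − rank ∂_3 = (3 − 3) − 0 = 0, and there is no ∂_3, so H_2 ≅ 0.

As a check, the Euler characteristic is 9 − 14 + 3 = -2, which agrees with 1 − 3 + 0 = -2.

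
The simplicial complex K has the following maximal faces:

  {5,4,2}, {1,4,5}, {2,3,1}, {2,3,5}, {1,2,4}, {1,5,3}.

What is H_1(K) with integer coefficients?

H_1 ≅ 0.

We work with the vertex ordering 1 < 2 < 3 < 4 < 5. The simplices of K, each written with vertices in increasing order, are:

  0-simplices (5): [1], [2], [3], [4], [5]
  1-simplices (9): [1,2], [1,3], [1,4], [1,5], [2,3], [2,4], [2,5], [3,5], [4,5]
  2-simplices (6): [1,2,3], [1,2,4], [1,3,5], [1,4,5], [2,3,5], [2,4,5]

giving chain groups C_0 ≅ Z^5, C_1 ≅ Z^9, C_2 ≅ Z^6.

The boundary map ∂_1: C_1 → C_0 maps an edge to its endpoints' difference, ∂[p,q] = q − p.
This gives a 5×9 integer matrix of rank 4; reducing to Smith normal form yields diagonal entries (1,1,1,1).

Boundary ∂_2: C_2 → C_1 acts by ∂[p,q,r] = [q,r] − [p,r] + [p,q]. For instance
  ∂[1,2,4] = [2,4] − [1,4] + [1,2],
  ∂[1,2,3] = [2,3] − [1,3] + [1,2].
This gives a 9×6 integer matrix of rank 5; reducing to Smith normal form yields diagonal entries (1,1,1,1,1).

Computing H_k = (kernel of ∂_k) / (image of ∂_{k+1}):

  H_1: rank ker ∂_1 − rank ∂_2 = (9 − 4) − 5 = 0, and the invariant factors of ∂_2 are all 1, so H_1 ≅ 0.

(K is a triangulation of the 2-sphere S^2.)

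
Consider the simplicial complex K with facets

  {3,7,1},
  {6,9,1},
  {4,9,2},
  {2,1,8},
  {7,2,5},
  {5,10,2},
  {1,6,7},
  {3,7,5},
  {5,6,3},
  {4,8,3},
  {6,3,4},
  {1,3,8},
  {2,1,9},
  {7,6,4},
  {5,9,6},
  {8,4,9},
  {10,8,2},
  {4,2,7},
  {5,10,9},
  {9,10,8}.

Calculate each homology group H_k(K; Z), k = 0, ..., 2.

Take the total order 1 < 2 < 3 < 4 < 5 < 6 < 7 < 8 < 9 < 10 on the vertex set. Then K (dimension 2) consists of the simplices:

  0-simplices (10): [1], [2], [3], [4], [5], [6], [7], [8], [9], [10]
  1-simplices (30): (30 of them)
  2-simplices (20): (20 of them)

giving chain groups C_0 ≅ Z^10, C_1 ≅ Z^30, C_2 ≅ Z^20.

∂_1: C_1 → C_0 is given by ∂[p,q] = [q] − [p].
This gives a 10×30 integer matrix of rank 9; reducing to Smith normal form yields diagonal entries (1,1,1,1,1,1,1,1,1).

The boundary map ∂_2: C_2 → C_1 acts by ∂[p,q,r] = [q,r] − [p,r] + [p,q]. For instance
  ∂[3,5,7] = [5,7] − [3,7] + [3,5],
  ∂[5,6,9] = [6,9] − [5,9] + [5,6].
As a 30×20 matrix over Z this has rank 20, with invariant factors (1,1,1,1,1,1,1,1,1,1,1,1,1,1,1,1,1,1,1,2).

Now H_k = ker ∂_k / im ∂_{k+1}, so:

  H_0: rank C_0 − rank ∂_1 = 10 − 9 = 1, and the invariant factors of ∂_1 are all 1, so H_0 ≅ Z.
  H_1: rank ker ∂_1 − rank ∂_2 = (30 − 9) − 20 = 1, and ∂_2 has invariant factor 2 > 1, so H_1 ≅ Z ⊕ Z/2Z.
  H_2: rank ker ∂_2 − rank ∂_3 = (20 − 20) − 0 = 0, and there is no ∂_3, so H_2 ≅ 0.

H_0 = Z,  H_1 = Z ⊕ Z/2Z,  H_2 = 0.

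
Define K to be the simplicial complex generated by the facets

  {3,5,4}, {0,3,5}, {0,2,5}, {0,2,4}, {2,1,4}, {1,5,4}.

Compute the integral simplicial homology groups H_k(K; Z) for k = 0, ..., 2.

H_0 = Z,  H_1 = Z,  H_2 = 0.

Fix the vertex order 0 < 1 < 2 < 3 < 4 < 5 and write every simplex with vertices in increasing order. Then dim K = 2 and the simplices of K are:

  0-simplices (6): [0], [1], [2], [3], [4], [5]
  1-simplices (12): [0,2], [0,3], [0,4], [0,5], [1,2], [1,4], [1,5], [2,4], [2,5], [3,4], [3,5], [4,5]
  2-simplices (6): [0,2,4], [0,2,5], [0,3,5], [1,2,4], [1,4,5], [3,4,5]

giving chain groups C_0 ≅ Z^6, C_1 ≅ Z^12, C_2 ≅ Z^6.

The boundary map ∂_1: C_1 → C_0 is given by ∂[p,q] = [q] − [p]. For instance
  ∂[2,5] = [5] − [2].
The resulting 6×12 matrix has rank 5, and its Smith normal form has invariant factors (1,1,1,1,1).

The boundary map ∂_2: C_2 → C_1 acts by ∂[p,q,r] = [q,r] − [p,r] + [p,q]. For instance
  ∂[1,4,5] = [4,5] − [1,5] + [1,4],
  ∂[0,2,5] = [2,5] − [0,5] + [0,2].
As a 12×6 matrix over Z this has rank 6, with invariant factors (1,1,1,1,1,1).

From H_k ≅ ker(∂_k) / im(∂_{k+1}) we obtain:

  H_0: rank C_0 − rank ∂_1 = 6 − 5 = 1, and the invariant factors of ∂_1 are all 1, so H_0 = Z.
  H_1: rank ker ∂_1 − rank ∂_2 = (12 − 5) − 6 = 1, and the invariant factors of ∂_2 are all 1, so H_1 = Z.
  H_2: rank ker ∂_2 − rank ∂_3 = (6 − 6) − 0 = 0, and there is no ∂_3, so H_2 = 0.

As a check, the Euler characteristic is 6 − 12 + 6 = 0, which agrees with 1 − 1 + 0 = 0.
(K is a triangulation of the cylinder S^1 x I.)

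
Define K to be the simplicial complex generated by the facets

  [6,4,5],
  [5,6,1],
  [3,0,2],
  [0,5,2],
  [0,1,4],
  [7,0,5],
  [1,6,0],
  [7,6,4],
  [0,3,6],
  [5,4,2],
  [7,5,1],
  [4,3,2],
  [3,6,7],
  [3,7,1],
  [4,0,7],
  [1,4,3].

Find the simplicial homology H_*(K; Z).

We work with the vertex ordering 0 < 1 < 2 < 3 < 4 < 5 < 6 < 7. The simplices of K, each written with vertices in increasing order, are:

  0-simplices (8): [0], [1], [2], [3], [4], [5], [6], [7]
  1-simplices (24): (24 of them)
  2-simplices (16): [0,1,4], [0,1,6], [0,2,3], [0,2,5], [0,3,6], [0,4,7], [0,5,7], [1,3,4], [1,3,7], [1,5,6], [1,5,7], [2,3,4], [2,4,5], [3,6,7], [4,5,6], [4,6,7]

giving chain groups C_0 ≅ Z^8, C_1 ≅ Z^24, C_2 ≅ Z^16.

∂_1: C_1 → C_0 sends each edge [p,q] (with p < q) to q − p. For instance
  ∂[1,4] = [4] − [1].
This gives a 8×24 integer matrix of rank 7; reducing to Smith normal form yields diagonal entries (1,1,1,1,1,1,1).

The boundary map ∂_2: C_2 → C_1 maps a triangle to the signed sum of its edges. For instance
  ∂[0,4,7] = [4,7] − [0,7] + [0,4],
  ∂[0,3,6] = [3,6] − [0,6] + [0,3].
The 24×16 boundary matrix has rank 15 and Smith normal form diag(1,1,1,1,1,1,1,1,1,1,1,1,1,1,1).

Computing H_k = (kernel of ∂_k) / (image of ∂_{k+1}):

  H_0: rank C_0 − rank ∂_1 = 8 − 7 = 1, and the invariant factors of ∂_1 are all 1, so H_0 = Z.
  H_1: rank ker ∂_1 − rank ∂_2 = (24 − 7) − 15 = 2, and the invariant factors of ∂_2 are all 1, so H_1 = Z^2.
  H_2: rank ker ∂_2 − rank ∂_3 = (16 − 15) − 0 = 1, and there is no ∂_3, so H_2 = Z.

As a check, the Euler characteristic is 8 − 24 + 16 = 0, which agrees with 1 − 2 + 1 = 0.

H_0 ≅ Z,  H_1 ≅ Z^2,  H_2 ≅ Z.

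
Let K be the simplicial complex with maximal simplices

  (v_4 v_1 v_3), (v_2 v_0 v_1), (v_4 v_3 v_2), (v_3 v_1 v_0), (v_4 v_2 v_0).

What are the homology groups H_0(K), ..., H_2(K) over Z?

H_0 = Z,  H_1 = Z,  H_2 = 0.

Order the vertices as v_0 < v_1 < v_2 < v_3 < v_4. Listing each simplex with vertices in this order, K has dimension 2 with simplices:

  0-simplices (5): [v_0], [v_1], [v_2], [v_3], [v_4]
  1-simplices (10): [v_0,v_1], [v_0,v_2], [v_0,v_3], [v_0,v_4], [v_1,v_2], [v_1,v_3], [v_1,v_4], [v_2,v_3], [v_2,v_4], [v_3,v_4]
  2-simplices (5): [v_0,v_1,v_2], [v_0,v_1,v_3], [v_0,v_2,v_4], [v_1,v_3,v_4], [v_2,v_3,v_4]

giving chain groups C_0 ≅ Z^5, C_1 ≅ Z^10, C_2 ≅ Z^5.

The boundary map ∂_1: C_1 → C_0 sends each edge [p,q] (with p < q) to q − p. For instance
  ∂[v_0,v_3] = [v_3] − [v_0].
This gives a 5×10 integer matrix of rank 4; reducing to Smith normal form yields diagonal entries (1,1,1,1).

∂_2: C_2 → C_1 maps a triangle to the signed sum of its edges. For instance
  ∂[v_0,v_1,v_2] = [v_1,v_2] − [v_0,v_2] + [v_0,v_1],
  ∂[v_2,v_3,v_4] = [v_3,v_4] − [v_2,v_4] + [v_2,v_3].
The resulting 10×5 matrix has rank 5, and its Smith normal form has invariant factors (1,1,1,1,1).

From H_k ≅ ker(∂_k) / im(∂_{k+1}) we obtain:

  H_0: rank C_0 − rank ∂_1 = 5 − 4 = 1, and the invariant factors of ∂_1 are all 1, so H_0 ≅ Z.
  H_1: rank ker ∂_1 − rank ∂_2 = (10 − 4) − 5 = 1, and the invariant factors of ∂_2 are all 1, so H_1 ≅ Z.
  H_2: rank ker ∂_2 − rank ∂_3 = (5 − 5) − 0 = 0, and there is no ∂_3, so H_2 ≅ 0.

As a check, the Euler characteristic is 5 − 10 + 5 = 0, which agrees with 1 − 1 + 0 = 0.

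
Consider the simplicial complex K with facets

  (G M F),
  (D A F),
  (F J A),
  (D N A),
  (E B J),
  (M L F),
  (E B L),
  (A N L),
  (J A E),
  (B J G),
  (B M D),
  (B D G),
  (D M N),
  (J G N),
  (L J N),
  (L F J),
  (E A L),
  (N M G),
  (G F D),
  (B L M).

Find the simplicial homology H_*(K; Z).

Order the vertices as A < B < D < E < F < G < J < L < M < N. Listing each simplex with vertices in this order, K has dimension 2 with simplices:

  0-simplices (10): A, B, D, E, F, G, J, L, M, N
  1-simplices (30): AD, AE, AF, AJ, AL, AN, BD, BE, BG, BJ, BL, BM, DF, DG, DM, DN, EJ, EL, FG, FJ, FL, FM, GJ, GM, GN, JL, JN, LM, LN, MN
  2-simplices (20): ADF, ADN, AEJ, AEL, AFJ, ALN, BDG, BDM, BEJ, BEL, BGJ, BLM, DFG, DMN, FGM, FJL, FLM, GJN, GMN, JLN

so the chain groups are C_0 ≅ Z^10, C_1 ≅ Z^30, C_2 ≅ Z^20.

Boundary ∂_1: C_1 → C_0 maps an edge to its endpoints' difference, ∂[p,q] = q − p.
This gives a 10×30 integer matrix of rank 9; reducing to Smith normal form yields diagonal entries (1,1,1,1,1,1,1,1,1).

Boundary ∂_2: C_2 → C_1 acts by ∂[p,q,r] = [q,r] − [p,r] + [p,q]. For instance
  ∂JLN = LN − JN + JL,
  ∂AEL = EL − AL + AE.
As a 30×20 matrix over Z this has rank 20, with invariant factors (1,1,1,1,1,1,1,1,1,1,1,1,1,1,1,1,1,1,1,2).

Reading off H_k = ker ∂_k / im ∂_{k+1}:

  H_0: rank C_0 − rank ∂_1 = 10 − 9 = 1, and the invariant factors of ∂_1 are all 1, so H_0 ≅ Z.
  H_1: rank ker ∂_1 − rank ∂_2 = (30 − 9) − 20 = 1, and ∂_2 has invariant factor 2 > 1, so H_1 ≅ Z ⊕ Z/2.
  H_2: rank ker ∂_2 − rank ∂_3 = (20 − 20) − 0 = 0, and there is no ∂_3, so H_2 ≅ 0.

(K is a triangulation of the Klein bottle.)

H_0 = Z,  H_1 = Z ⊕ Z/2,  H_2 = 0.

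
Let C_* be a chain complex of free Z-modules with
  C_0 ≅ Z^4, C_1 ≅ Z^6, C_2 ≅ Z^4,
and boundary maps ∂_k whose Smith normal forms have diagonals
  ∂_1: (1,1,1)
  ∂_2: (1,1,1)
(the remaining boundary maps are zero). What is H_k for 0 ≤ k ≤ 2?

H_0: b_0 = 4 − 0 − 3 = 1; torsion from ∂_1 factors > 1: none. So H_0 = Z.
H_1: b_1 = 6 − 3 − 3 = 0; torsion from ∂_2 factors > 1: none. So H_1 = 0.
H_2: b_2 = 4 − 3 − 0 = 1; torsion from ∂_3 factors > 1: none. So H_2 = Z.

H_0 = Z,  H_1 = 0,  H_2 = Z.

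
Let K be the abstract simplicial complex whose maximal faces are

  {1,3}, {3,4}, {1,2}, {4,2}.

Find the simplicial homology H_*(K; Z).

We work with the vertex ordering 1 < 2 < 3 < 4. The simplices of K, each written with vertices in increasing order, are:

  0-simplices (4): [1], [2], [3], [4]
  1-simplices (4): [1,2], [1,3], [2,4], [3,4]

Hence C_0 ≅ Z^4, C_1 ≅ Z^4.

Boundary ∂_1: C_1 → C_0 maps an edge to its endpoints' difference, ∂[p,q] = q − p. For instance
  ∂[1,3] = [3] − [1].
The resulting 4×4 matrix has rank 3, and its Smith normal form has invariant factors (1,1,1).

Reading off H_k = ker ∂_k / im ∂_{k+1}:

  H_0: rank C_0 − rank ∂_1 = 4 − 3 = 1, and the invariant factors of ∂_1 are all 1, so H_0 = Z.
  H_1: rank ker ∂_1 − rank ∂_2 = (4 − 3) − 0 = 1, and there is no ∂_2, so H_1 = Z.

(K is a triangulation of the circle S^1.)

H_0 ≅ Z,  H_1 ≅ Z.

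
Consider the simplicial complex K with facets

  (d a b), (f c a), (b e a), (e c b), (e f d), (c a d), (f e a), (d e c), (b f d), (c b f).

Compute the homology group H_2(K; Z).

Fix the vertex order a < b < c < d < e < f and write every simplex with vertices in increasing order. Then dim K = 2 and the simplices of K are:

  0-simplices (6): a, b, c, d, e, f
  1-simplices (15): ab, ac, ad, ae, af, bc, bd, be, bf, cd, ce, cf, de, df, ef
  2-simplices (10): abd, abe, acd, acf, aef, bce, bcf, bdf, cde, def

giving chain groups C_0 ≅ Z^6, C_1 ≅ Z^15, C_2 ≅ Z^10.

∂_1: C_1 → C_0 sends each edge [p,q] (with p < q) to q − p.
The 6×15 boundary matrix has rank 5 and Smith normal form diag(1,1,1,1,1).

Boundary ∂_2: C_2 → C_1 acts by ∂[p,q,r] = [q,r] − [p,r] + [p,q]. For instance
  ∂abd = bd − ad + ab,
  ∂aef = ef − af + ae.
The 15×10 boundary matrix has rank 10 and Smith normal form diag(1,1,1,1,1,1,1,1,1,2).

Computing H_k = (kernel of ∂_k) / (image of ∂_{k+1}):

  H_2: rank ker ∂_2 − rank ∂_3 = (10 − 10) − 0 = 0, and there is no ∂_3, so H_2 ≅ 0.

H_2 ≅ 0.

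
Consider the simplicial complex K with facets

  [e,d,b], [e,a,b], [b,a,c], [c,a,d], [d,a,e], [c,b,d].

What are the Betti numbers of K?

Fix the vertex order a < b < c < d < e and write every simplex with vertices in increasing order. Then dim K = 2 and the simplices of K are:

  0-simplices (5): a, b, c, d, e
  1-simplices (9): ab, ac, ad, ae, bc, bd, be, cd, de
  2-simplices (6): abc, abe, acd, ade, bcd, bde

Hence C_0 ≅ Z^5, C_1 ≅ Z^9, C_2 ≅ Z^6.

The boundary map ∂_1: C_1 → C_0 sends each edge [p,q] (with p < q) to q − p.
The resulting 5×9 matrix has rank 4, and its Smith normal form has invariant factors (1,1,1,1).

Boundary ∂_2: C_2 → C_1 sends each 2-simplex [p,q,r] to [q,r] − [p,r] + [p,q]. For instance
  ∂bde = de − be + bd,
  ∂acd = cd − ad + ac.
The resulting 9×6 matrix has rank 5, and its Smith normal form has invariant factors (1,1,1,1,1).

From H_k ≅ ker(∂_k) / im(∂_{k+1}) we obtain:

  H_0: rank C_0 − rank ∂_1 = 5 − 4 = 1, and the invariant factors of ∂_1 are all 1, so H_0 = Z.
  H_1: rank ker ∂_1 − rank ∂_2 = (9 − 4) − 5 = 0, and the invariant factors of ∂_2 are all 1, so H_1 = 0.
  H_2: rank ker ∂_2 − rank ∂_3 = (6 − 5) − 0 = 1, and there is no ∂_3, so H_2 = Z.

Hence the Betti numbers are b_0 = 1, b_1 = 0, b_2 = 1.

b_0 = 1, b_1 = 0, b_2 = 1.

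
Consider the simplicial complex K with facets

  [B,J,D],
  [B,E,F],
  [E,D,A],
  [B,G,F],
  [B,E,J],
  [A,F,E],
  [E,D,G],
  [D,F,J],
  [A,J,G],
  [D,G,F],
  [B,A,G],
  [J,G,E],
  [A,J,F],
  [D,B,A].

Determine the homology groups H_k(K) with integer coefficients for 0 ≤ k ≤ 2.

K has 7 vertices, 21 edges, 14 triangles.
rank ∂_0 = 0, rank ∂_1 = 6 ⇒ b_0 = 7 − 0 − 6 = 1; all invariant factors of ∂_1 are 1 so no torsion. So H_0 ≅ Z.
rank ∂_1 = 6, rank ∂_2 = 13 ⇒ b_1 = 21 − 6 − 13 = 2; all invariant factors of ∂_2 are 1 so no torsion. So H_1 ≅ Z^2.
rank ∂_2 = 13, rank ∂_3 = 0 ⇒ b_2 = 14 − 13 − 0 = 1. So H_2 ≅ Z.

H_0 = Z,  H_1 = Z^2,  H_2 = Z.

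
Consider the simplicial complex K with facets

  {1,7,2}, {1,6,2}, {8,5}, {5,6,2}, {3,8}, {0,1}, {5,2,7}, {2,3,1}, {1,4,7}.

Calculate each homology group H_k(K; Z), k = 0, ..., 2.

Take the total order 0 < 1 < 2 < 3 < 4 < 5 < 6 < 7 < 8 on the vertex set. Then K (dimension 2) consists of the simplices:

  0-simplices (9): [0], [1], [2], [3], [4], [5], [6], [7], [8]
  1-simplices (15): [0,1], [1,2], [1,3], [1,4], [1,6], [1,7], [2,3], [2,5], [2,6], [2,7], [3,8], [4,7], [5,6], [5,7], [5,8]
  2-simplices (6): [1,2,3], [1,2,6], [1,2,7], [1,4,7], [2,5,6], [2,5,7]

Hence C_0 ≅ Z^9, C_1 ≅ Z^15, C_2 ≅ Z^6.

∂_1: C_1 → C_0 is given by ∂[p,q] = [q] − [p].
The 9×15 boundary matrix has rank 8 and Smith normal form diag(1,1,1,1,1,1,1,1).

∂_2: C_2 → C_1 maps a triangle to the signed sum of its edges. For instance
  ∂[1,2,7] = [2,7] − [1,7] + [1,2],
  ∂[2,5,6] = [5,6] − [2,6] + [2,5].
The 15×6 boundary matrix has rank 6 and Smith normal form diag(1,1,1,1,1,1).

Now H_k = ker ∂_k / im ∂_{k+1}, so:

  H_0: rank C_0 − rank ∂_1 = 9 − 8 = 1, and the invariant factors of ∂_1 are all 1, so H_0 = Z.
  H_1: rank ker ∂_1 − rank ∂_2 = (15 − 8) − 6 = 1, and the invariant factors of ∂_2 are all 1, so H_1 = Z.
  H_2: rank ker ∂_2 − rank ∂_3 = (6 − 6) − 0 = 0, and there is no ∂_3, so H_2 = 0.

H_0 ≅ Z,  H_1 ≅ Z,  H_2 = 0.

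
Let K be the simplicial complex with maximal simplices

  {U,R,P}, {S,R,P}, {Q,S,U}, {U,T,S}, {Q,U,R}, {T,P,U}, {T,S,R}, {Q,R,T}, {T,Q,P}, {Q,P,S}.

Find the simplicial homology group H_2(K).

H_2 ≅ 0.

Order the vertices as P < Q < R < S < T < U. Listing each simplex with vertices in this order, K has dimension 2 with simplices:

  0-simplices (6): P, Q, R, S, T, U
  1-simplices (15): PQ, PR, PS, PT, PU, QR, QS, QT, QU, RS, RT, RU, ST, SU, TU
  2-simplices (10): PQS, PQT, PRS, PRU, PTU, QRT, QRU, QSU, RST, STU

giving chain groups C_0 ≅ Z^6, C_1 ≅ Z^15, C_2 ≅ Z^10.

Boundary ∂_1: C_1 → C_0 is given by ∂[p,q] = [q] − [p].
This gives a 6×15 integer matrix of rank 5; reducing to Smith normal form yields diagonal entries (1,1,1,1,1).

The boundary map ∂_2: C_2 → C_1 sends each 2-simplex [p,q,r] to [q,r] − [p,r] + [p,q]. For instance
  ∂PTU = TU − PU + PT,
  ∂PQS = QS − PS + PQ.
The 15×10 boundary matrix has rank 10 and Smith normal form diag(1,1,1,1,1,1,1,1,1,2).

Computing H_k = (kernel of ∂_k) / (image of ∂_{k+1}):

  H_2: rank ker ∂_2 − rank ∂_3 = (10 − 10) − 0 = 0, and there is no ∂_3, so H_2 ≅ 0.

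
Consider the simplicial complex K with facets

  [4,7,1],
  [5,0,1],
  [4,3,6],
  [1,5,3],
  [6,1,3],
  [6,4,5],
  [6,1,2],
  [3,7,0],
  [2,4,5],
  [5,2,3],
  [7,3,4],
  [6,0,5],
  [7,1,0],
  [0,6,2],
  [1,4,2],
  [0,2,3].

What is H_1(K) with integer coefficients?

K has 8 vertices, 24 edges, 16 triangles.
rank ∂_1 = 7, rank ∂_2 = 15 ⇒ b_1 = 24 − 7 − 15 = 2; all invariant factors of ∂_2 are 1 so no torsion. So H_1 = Z^2.

H_1 = Z^2.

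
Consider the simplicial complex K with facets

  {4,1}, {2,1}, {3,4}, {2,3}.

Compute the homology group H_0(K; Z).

Take the total order 1 < 2 < 3 < 4 on the vertex set. Then K (dimension 1) consists of the simplices:

  0-simplices (4): [1], [2], [3], [4]
  1-simplices (4): [1,2], [1,4], [2,3], [3,4]

Hence C_0 ≅ Z^4, C_1 ≅ Z^4.

Boundary ∂_1: C_1 → C_0 maps an edge to its endpoints' difference, ∂[p,q] = q − p.
As a 4×4 matrix over Z this has rank 3, with invariant factors (1,1,1).

Now H_k = ker ∂_k / im ∂_{k+1}, so:

  H_0: rank C_0 − rank ∂_1 = 4 − 3 = 1, and the invariant factors of ∂_1 are all 1, so H_0 ≅ Z.

H_0 ≅ Z.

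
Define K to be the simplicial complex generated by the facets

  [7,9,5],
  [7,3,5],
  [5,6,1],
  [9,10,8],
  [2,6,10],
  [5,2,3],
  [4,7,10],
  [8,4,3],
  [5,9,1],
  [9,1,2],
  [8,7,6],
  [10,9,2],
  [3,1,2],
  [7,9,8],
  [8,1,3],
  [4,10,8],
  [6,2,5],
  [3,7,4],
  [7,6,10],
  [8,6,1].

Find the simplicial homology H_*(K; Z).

K has 10 vertices, 30 edges, 20 triangles.
rank ∂_0 = 0, rank ∂_1 = 9 ⇒ b_0 = 10 − 0 − 9 = 1; all invariant factors of ∂_1 are 1 so no torsion. So H_0 ≅ Z.
rank ∂_1 = 9, rank ∂_2 = 20 ⇒ b_1 = 30 − 9 − 20 = 1; ∂_2 has invariant factor(s) [2] giving torsion. So H_1 ≅ Z ⊕ Z_2.
rank ∂_2 = 20, rank ∂_3 = 0 ⇒ b_2 = 20 − 20 − 0 = 0. So H_2 ≅ 0.

H_0 = Z,  H_1 = Z ⊕ Z_2,  H_2 = 0.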